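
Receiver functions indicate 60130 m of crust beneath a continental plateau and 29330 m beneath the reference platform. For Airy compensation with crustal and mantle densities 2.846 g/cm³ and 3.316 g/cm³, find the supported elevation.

4370 m

Excess crust Δ = 60130 m − 29330 m = 30800 m, split between elevation h and root r with h + r = Δ.
Airy balance ρ_c h = (ρ_m − ρ_c) r gives r = h ρ_c/(ρ_m − ρ_c), so h (1 + ρ_c/(ρ_m − ρ_c)) = Δ, i.e. h = Δ (ρ_m − ρ_c)/ρ_m.
h = 30800 m × 0.47/3.316 = 4370 m.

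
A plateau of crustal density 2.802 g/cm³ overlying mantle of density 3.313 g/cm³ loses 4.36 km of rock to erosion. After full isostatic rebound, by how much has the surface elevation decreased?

Rebound u = e ρ_c/ρ_m = 4.36 km × 2.802/3.313 = 3.688 km.
Net surface drop = e − u = 4.36 km − 3.688 km = e (ρ_m − ρ_c)/ρ_m = 0.672 km.

0.672 km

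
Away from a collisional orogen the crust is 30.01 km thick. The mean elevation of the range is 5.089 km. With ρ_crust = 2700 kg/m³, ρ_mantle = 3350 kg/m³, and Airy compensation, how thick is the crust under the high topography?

56.2 km

Root depth r = h ρ_c / (ρ_m − ρ_c) = 5.089 km × 2700 / 650 = 21.14 km.
Total thickness = T + h + r = 30.01 km + 5.089 km + 21.14 km = 56.2 km.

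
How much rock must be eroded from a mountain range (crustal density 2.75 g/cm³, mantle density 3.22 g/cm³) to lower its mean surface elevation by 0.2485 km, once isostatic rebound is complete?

1.7 km

Net drop Δ = e − u = e − e ρ_c/ρ_m = e (ρ_m − ρ_c)/ρ_m.
e = Δ ρ_m/(ρ_m − ρ_c) = 0.2485 km × 3.22/0.47 = 1.7 km.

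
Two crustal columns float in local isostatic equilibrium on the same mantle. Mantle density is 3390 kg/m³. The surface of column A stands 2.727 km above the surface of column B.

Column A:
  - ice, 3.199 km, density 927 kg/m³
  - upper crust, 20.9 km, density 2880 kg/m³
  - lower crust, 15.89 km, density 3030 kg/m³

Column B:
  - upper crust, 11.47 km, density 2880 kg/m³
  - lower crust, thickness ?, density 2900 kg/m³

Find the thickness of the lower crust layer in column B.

18.7 km

Take the compensation level at the base of the deeper column (depth z_c below the surface of column A) and equate Σ ρ_i t_i down to z_c; mantle fills any gap and the z_c terms cancel.
Column A: 3.199×927 + 20.9×2880 + 15.89×3030 + (z_c − 39.989)×3390
Column B: 2.727×0 + 11.47×2880 + x×2900 + (z_c − 2.727 − 11.47 − x)×3390
The z_c×3390 term appears on both sides and cancels. Collect the known terms of each column as K = Σ(ρt)_known − 3390 × (depth of known layers): K_A = 111304.173 − 3390×39.989 = −24258.537; K_B = 33033.6 − 3390×(2.727 + 11.47) = −15094.23.
Balance: K_A = K_B − x×(3390 − 2900), so x = (K_B − K_A)/(3390 − 2900) = 9164.31/490 = 18.7 km.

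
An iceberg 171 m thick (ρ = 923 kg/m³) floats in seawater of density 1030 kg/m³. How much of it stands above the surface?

17.8 m

Floating equilibrium: submerged depth d = t ρ_obj/ρ_fluid = 171 m × 923/1030 = 153.2 m.
Freeboard = t − d = 171 m − 153.2 m = 17.8 m.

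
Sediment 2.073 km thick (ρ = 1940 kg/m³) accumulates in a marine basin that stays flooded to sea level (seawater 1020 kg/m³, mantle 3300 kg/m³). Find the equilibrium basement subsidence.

0.836 km

Submarine loading: the sediment displaces seawater, and the subsidence is in turn flooded, so s (ρ_m − ρ_w) = t (ρ_sed − ρ_w).
s = 2.073 km × (1940 − 1020) / (3300 − 1020) = 0.836 km.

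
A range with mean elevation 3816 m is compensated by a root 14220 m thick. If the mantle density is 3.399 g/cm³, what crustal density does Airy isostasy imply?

ρ_c h = (ρ_m − ρ_c) r → ρ_c (h + r) = ρ_m r → ρ_c = ρ_m r / (h + r).
ρ_c = 3.399 × 14220 m / (3816 m + 14220 m) = 2.68 g/cm³.

2.68 g/cm³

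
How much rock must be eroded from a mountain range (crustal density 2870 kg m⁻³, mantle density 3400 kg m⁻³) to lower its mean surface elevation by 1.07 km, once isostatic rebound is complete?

6.86 km

Net drop Δ = e − u = e − e ρ_c/ρ_m = e (ρ_m − ρ_c)/ρ_m.
e = Δ ρ_m/(ρ_m − ρ_c) = 1.07 km × 3400/530 = 6.86 km.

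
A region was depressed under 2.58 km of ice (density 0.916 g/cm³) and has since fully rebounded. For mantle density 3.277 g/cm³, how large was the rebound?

0.721 km

Removing the load lets mantle flow back in; uplift u satisfies ρ_ice t = ρ_m u.
u = t ρ_ice/ρ_m = 2.58 km × 0.916/3.277 = 0.721 km.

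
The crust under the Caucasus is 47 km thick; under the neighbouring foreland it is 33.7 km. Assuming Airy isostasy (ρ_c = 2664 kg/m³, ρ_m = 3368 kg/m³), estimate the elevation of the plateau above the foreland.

Excess crust Δ = 47 km − 33.7 km = 13.3 km, split between elevation h and root r with h + r = Δ.
Airy balance ρ_c h = (ρ_m − ρ_c) r gives r = h ρ_c/(ρ_m − ρ_c), so h (1 + ρ_c/(ρ_m − ρ_c)) = Δ, i.e. h = Δ (ρ_m − ρ_c)/ρ_m.
h = 13.3 km × 704/3368 = 2.78 km.

2.78 km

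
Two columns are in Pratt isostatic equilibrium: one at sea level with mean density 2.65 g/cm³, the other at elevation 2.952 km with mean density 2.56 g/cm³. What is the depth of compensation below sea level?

84 km

ρ_ref D = ρ (D + h) → D (ρ_ref − ρ) = ρ h.
D = ρ h/(ρ_ref − ρ) = 2.56 × 2.952 km/(2.65 − 2.56) = 84 km.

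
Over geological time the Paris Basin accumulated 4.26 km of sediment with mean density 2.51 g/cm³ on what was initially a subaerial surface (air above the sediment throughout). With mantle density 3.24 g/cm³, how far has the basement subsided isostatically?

3.3 km

Subaerial load: s = t ρ_sed / ρ_m = 4.26 km × 2.51/3.24 = 3.3 km.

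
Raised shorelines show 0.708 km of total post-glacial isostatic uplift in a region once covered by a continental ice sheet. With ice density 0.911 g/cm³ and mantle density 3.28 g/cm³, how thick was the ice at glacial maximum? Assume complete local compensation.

u = t ρ_ice/ρ_m → t = u ρ_m/ρ_ice = 0.708 km × 3.28/0.911 = 2.55 km.

2.55 km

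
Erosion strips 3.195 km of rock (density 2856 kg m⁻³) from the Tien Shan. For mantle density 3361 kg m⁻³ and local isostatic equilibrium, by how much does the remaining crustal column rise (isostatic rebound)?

2.71 km

Unloading: uplift u = e ρ_c/ρ_m = 3.195 km × 2856/3361 = 2.71 km.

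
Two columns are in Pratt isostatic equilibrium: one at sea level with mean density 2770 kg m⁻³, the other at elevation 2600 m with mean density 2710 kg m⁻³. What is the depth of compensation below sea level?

117000 m

ρ_ref D = ρ (D + h) → D (ρ_ref − ρ) = ρ h.
D = ρ h/(ρ_ref − ρ) = 2710 × 2600 m/(2770 − 2710) = 117000 m.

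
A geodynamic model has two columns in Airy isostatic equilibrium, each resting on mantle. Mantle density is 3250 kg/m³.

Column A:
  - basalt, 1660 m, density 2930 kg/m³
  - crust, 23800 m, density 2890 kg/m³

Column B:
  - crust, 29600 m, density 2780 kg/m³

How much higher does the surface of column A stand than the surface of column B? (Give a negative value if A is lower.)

For any compensation level in the mantle, the mantle terms cancel and isostasy reduces to e = (Σt_A − Σt_B) − (Σ(ρt)_A − Σ(ρt)_B) / ρ_m.
Σt_A = 25460 m; Σt_B = 29600 m; Σ(ρt)_A = 73645800; Σ(ρt)_B = 82288000 (in m·kg/m³).
e = (25460 − 29600) − (73645800 − 82288000) / 3250 = −1480 m.

−1480 m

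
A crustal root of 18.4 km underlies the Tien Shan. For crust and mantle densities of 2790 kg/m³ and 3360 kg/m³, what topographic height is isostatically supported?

Equating mass per unit area of the two columns: ρ_c h = (ρ_m − ρ_c) r.
h = r (ρ_m − ρ_c) / ρ_c = 18.4 km × (3360 − 2790) / 2790 = 3.76 km.

3.76 km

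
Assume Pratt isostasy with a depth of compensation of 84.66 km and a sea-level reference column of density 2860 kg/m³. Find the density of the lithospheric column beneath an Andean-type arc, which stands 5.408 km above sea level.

Pratt balance: ρ_ref D = ρ (D + h).
ρ = ρ_ref D/(D + h) = 2860 × 84.66 km/(84.66 km + 5.408 km) = 2690 kg/m³.

2690 kg/m³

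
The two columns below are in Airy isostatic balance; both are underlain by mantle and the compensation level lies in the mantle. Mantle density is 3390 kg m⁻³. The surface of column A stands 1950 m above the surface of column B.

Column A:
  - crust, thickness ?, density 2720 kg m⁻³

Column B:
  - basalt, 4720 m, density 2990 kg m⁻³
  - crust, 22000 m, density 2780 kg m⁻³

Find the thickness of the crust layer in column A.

Take the compensation level at the base of the deeper column (depth z_c below the surface of column A) and equate Σ ρ_i t_i down to z_c; mantle fills any gap and the z_c terms cancel.
Column A: x×2720 + (z_c − 0 − x)×3390
Column B: 1950×0 + 4720×2990 + 22000×2780 + (z_c − 1950 − 26720)×3390
The z_c×3390 term appears on both sides and cancels. Collect the known terms of each column as K = Σ(ρt)_known − 3390 × (depth of known layers): K_A = 0 − 3390×0 = 0; K_B = 75272800 − 3390×(1950 + 26720) = −21918500.
Balance: K_A − x×(3390 − 2720) = K_B, so x = (K_A − K_B)/(3390 − 2720) = 21918500/670 = 32700 m.

32700 m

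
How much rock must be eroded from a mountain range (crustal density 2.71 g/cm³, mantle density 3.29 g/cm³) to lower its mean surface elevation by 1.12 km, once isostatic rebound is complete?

6.35 km

Net drop Δ = e − u = e − e ρ_c/ρ_m = e (ρ_m − ρ_c)/ρ_m.
e = Δ ρ_m/(ρ_m − ρ_c) = 1.12 km × 3.29/0.58 = 6.35 km.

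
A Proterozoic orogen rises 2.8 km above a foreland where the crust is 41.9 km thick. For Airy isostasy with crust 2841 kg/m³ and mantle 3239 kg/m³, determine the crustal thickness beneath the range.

Root depth r = h ρ_c / (ρ_m − ρ_c) = 2.8 km × 2841 / 398 = 19.99 km.
Total thickness = T + h + r = 41.9 km + 2.8 km + 19.99 km = 64.7 km.

64.7 km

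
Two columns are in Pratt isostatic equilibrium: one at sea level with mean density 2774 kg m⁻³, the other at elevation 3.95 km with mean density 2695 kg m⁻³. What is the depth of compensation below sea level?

ρ_ref D = ρ (D + h) → D (ρ_ref − ρ) = ρ h.
D = ρ h/(ρ_ref − ρ) = 2695 × 3.95 km/(2774 − 2695) = 135 km.

135 km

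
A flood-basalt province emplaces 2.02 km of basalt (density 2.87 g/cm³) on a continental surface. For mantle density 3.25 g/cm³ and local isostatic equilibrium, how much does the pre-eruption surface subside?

1.78 km

Subaerial loading: s = t ρ_load / ρ_m.
s = 2.02 km × 2.87/3.25 = 1.78 km.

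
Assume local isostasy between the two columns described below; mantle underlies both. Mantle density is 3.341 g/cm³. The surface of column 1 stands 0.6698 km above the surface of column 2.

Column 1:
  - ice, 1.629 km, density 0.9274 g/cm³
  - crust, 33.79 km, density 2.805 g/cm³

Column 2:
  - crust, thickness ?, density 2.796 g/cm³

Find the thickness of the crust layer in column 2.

36.3 km

Take the compensation level at the base of the deeper column (depth z_c below the surface of column 1) and equate Σ ρ_i t_i down to z_c; mantle fills any gap and the z_c terms cancel.
Column 1: 1.629×0.9274 + 33.79×2.805 + (z_c − 35.419)×3.341
Column 2: 0.6698×0 + x×2.796 + (z_c − 0.6698 − 0 − x)×3.341
The z_c×3.341 term appears on both sides and cancels. Collect the known terms of each column as K = Σ(ρt)_known − 3.341 × (depth of known layers): K_1 = 96.2916846 − 3.341×35.419 = −22.0431944; K_2 = 0 − 3.341×(0.6698 + 0) = −2.2378018.
Balance: K_1 = K_2 − x×(3.341 − 2.796), so x = (K_2 − K_1)/(3.341 − 2.796) = 19.8054/0.545 = 36.3 km.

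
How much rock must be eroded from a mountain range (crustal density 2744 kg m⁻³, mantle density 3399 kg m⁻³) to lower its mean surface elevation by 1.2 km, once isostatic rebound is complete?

6.23 km

Net drop Δ = e − u = e − e ρ_c/ρ_m = e (ρ_m − ρ_c)/ρ_m.
e = Δ ρ_m/(ρ_m − ρ_c) = 1.2 km × 3399/655 = 6.23 km.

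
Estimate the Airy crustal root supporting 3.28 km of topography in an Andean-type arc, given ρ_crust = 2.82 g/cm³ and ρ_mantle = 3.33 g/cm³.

18.1 km

In Airy isostatic equilibrium: the weight of the topography is balanced by the buoyancy of the root, ρ_c h = (ρ_m − ρ_c) r.
r = h · ρ_c / (ρ_m − ρ_c) = 3.28 km × 2.82 / (3.33 − 2.82) = 18.1 km.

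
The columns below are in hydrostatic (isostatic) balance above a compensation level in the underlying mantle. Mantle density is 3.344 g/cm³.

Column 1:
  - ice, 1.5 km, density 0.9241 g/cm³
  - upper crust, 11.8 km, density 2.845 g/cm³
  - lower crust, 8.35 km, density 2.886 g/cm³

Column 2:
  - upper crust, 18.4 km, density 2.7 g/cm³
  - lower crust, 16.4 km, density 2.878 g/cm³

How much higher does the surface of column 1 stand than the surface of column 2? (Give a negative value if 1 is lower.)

For any compensation level in the mantle, the mantle terms cancel and isostasy reduces to e = (Σt_1 − Σt_2) − (Σ(ρt)_1 − Σ(ρt)_2) / ρ_m.
Σt_1 = 21.65 km; Σt_2 = 34.8 km; Σ(ρt)_1 = 59.05525; Σ(ρt)_2 = 96.8792 (in km·g/cm³).
e = (21.65 − 34.8) − (59.05525 − 96.8792) / 3.344 = −1.84 km.

−1.84 km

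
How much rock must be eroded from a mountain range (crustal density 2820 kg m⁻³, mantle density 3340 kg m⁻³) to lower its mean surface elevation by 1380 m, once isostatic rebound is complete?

Net drop Δ = e − u = e − e ρ_c/ρ_m = e (ρ_m − ρ_c)/ρ_m.
e = Δ ρ_m/(ρ_m − ρ_c) = 1380 m × 3340/520 = 8860 m.

8860 m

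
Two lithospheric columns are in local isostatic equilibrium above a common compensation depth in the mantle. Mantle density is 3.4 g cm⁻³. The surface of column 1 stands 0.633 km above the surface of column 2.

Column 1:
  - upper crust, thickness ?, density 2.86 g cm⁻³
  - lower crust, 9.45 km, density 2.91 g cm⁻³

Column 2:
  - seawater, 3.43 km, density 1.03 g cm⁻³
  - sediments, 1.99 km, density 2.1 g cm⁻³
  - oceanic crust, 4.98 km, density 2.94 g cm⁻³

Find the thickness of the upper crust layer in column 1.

19.5 km

Take the compensation level at the base of the deeper column (depth z_c below the surface of column 1) and equate Σ ρ_i t_i down to z_c; mantle fills any gap and the z_c terms cancel.
Column 1: x×2.86 + 9.45×2.91 + (z_c − 9.45 − x)×3.4
Column 2: 0.633×0 + 3.43×1.03 + 1.99×2.1 + 4.98×2.94 + (z_c − 0.633 − 10.4)×3.4
The z_c×3.4 term appears on both sides and cancels. Collect the known terms of each column as K = Σ(ρt)_known − 3.4 × (depth of known layers): K_1 = 27.4995 − 3.4×9.45 = −4.6305; K_2 = 22.3531 − 3.4×(0.633 + 10.4) = −15.1591.
Balance: K_1 − x×(3.4 − 2.86) = K_2, so x = (K_1 − K_2)/(3.4 − 2.86) = 10.5286/0.54 = 19.5 km.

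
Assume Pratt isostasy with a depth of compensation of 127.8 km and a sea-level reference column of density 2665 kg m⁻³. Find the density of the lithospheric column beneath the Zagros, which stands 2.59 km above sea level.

2610 kg m⁻³

Pratt balance: ρ_ref D = ρ (D + h).
ρ = ρ_ref D/(D + h) = 2665 × 127.8 km/(127.8 km + 2.59 km) = 2610 kg m⁻³.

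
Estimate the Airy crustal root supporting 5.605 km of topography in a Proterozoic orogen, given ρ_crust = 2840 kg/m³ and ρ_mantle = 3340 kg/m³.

By Archimedes' principle applied to the lithosphere: the weight of the topography is balanced by the buoyancy of the root, ρ_c h = (ρ_m − ρ_c) r.
r = h · ρ_c / (ρ_m − ρ_c) = 5.605 km × 2840 / (3340 − 2840) = 31.8 km.

31.8 km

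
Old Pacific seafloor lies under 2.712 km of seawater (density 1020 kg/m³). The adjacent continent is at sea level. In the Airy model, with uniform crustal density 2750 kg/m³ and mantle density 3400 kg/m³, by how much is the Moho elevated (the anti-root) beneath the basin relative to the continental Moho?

7.22 km

For local isostatic compensation: replacing crust with seawater at the top is compensated by replacing crust with mantle at the base: d (ρ_c − ρ_w) = a (ρ_m − ρ_c).
a = d (ρ_c − ρ_w)/(ρ_m − ρ_c) = 2.712 km × 1730/650 = 7.22 km.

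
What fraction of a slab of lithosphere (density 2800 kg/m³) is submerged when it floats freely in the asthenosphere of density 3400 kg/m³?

Submerged fraction = ρ_obj/ρ_fluid = 2800/3400 = 0.824.

0.824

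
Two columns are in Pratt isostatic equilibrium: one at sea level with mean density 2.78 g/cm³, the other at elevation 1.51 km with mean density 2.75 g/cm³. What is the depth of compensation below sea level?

ρ_ref D = ρ (D + h) → D (ρ_ref − ρ) = ρ h.
D = ρ h/(ρ_ref − ρ) = 2.75 × 1.51 km/(2.78 − 2.75) = 138 km.

138 km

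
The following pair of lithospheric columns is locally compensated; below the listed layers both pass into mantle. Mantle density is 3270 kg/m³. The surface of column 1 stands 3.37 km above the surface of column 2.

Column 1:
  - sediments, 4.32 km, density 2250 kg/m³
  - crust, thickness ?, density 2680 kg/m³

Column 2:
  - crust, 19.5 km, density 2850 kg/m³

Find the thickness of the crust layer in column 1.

25.1 km

Take the compensation level at the base of the deeper column (depth z_c below the surface of column 1) and equate Σ ρ_i t_i down to z_c; mantle fills any gap and the z_c terms cancel.
Column 1: 4.32×2250 + x×2680 + (z_c − 4.32 − x)×3270
Column 2: 3.37×0 + 19.5×2850 + (z_c − 3.37 − 19.5)×3270
The z_c×3270 term appears on both sides and cancels. Collect the known terms of each column as K = Σ(ρt)_known − 3270 × (depth of known layers): K_1 = 9720 − 3270×4.32 = −4406.4; K_2 = 55575 − 3270×(3.37 + 19.5) = −19209.9.
Balance: K_1 − x×(3270 − 2680) = K_2, so x = (K_1 − K_2)/(3270 − 2680) = 14803.5/590 = 25.1 km.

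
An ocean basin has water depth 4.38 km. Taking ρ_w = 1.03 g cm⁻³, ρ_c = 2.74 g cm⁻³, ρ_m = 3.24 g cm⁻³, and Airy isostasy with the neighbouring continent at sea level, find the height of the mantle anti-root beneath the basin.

By Archimedes' principle applied to the lithosphere: replacing crust with seawater at the top is compensated by replacing crust with mantle at the base: d (ρ_c − ρ_w) = a (ρ_m − ρ_c).
a = d (ρ_c − ρ_w)/(ρ_m − ρ_c) = 4.38 km × 1.71/0.5 = 15 km.

15 km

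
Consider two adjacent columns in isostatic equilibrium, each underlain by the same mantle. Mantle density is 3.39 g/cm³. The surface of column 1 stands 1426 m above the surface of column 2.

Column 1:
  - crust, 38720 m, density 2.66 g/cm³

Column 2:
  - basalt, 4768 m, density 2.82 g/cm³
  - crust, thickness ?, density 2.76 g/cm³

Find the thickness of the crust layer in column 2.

Take the compensation level at the base of the deeper column (depth z_c below the surface of column 1) and equate Σ ρ_i t_i down to z_c; mantle fills any gap and the z_c terms cancel.
Column 1: 38720×2.66 + (z_c − 38720)×3.39
Column 2: 1426×0 + 4768×2.82 + x×2.76 + (z_c − 1426 − 4768 − x)×3.39
The z_c×3.39 term appears on both sides and cancels. Collect the known terms of each column as K = Σ(ρt)_known − 3.39 × (depth of known layers): K_1 = 102995.2 − 3.39×38720 = −28265.6; K_2 = 13445.76 − 3.39×(1426 + 4768) = −7551.9.
Balance: K_1 = K_2 − x×(3.39 − 2.76), so x = (K_2 − K_1)/(3.39 − 2.76) = 20713.7/0.63 = 32900 m.

32900 m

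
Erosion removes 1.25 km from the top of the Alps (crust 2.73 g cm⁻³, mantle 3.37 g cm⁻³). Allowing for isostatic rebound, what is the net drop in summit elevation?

Rebound u = e ρ_c/ρ_m = 1.25 km × 2.73/3.37 = 1.013 km.
Net surface drop = e − u = 1.25 km − 1.013 km = e (ρ_m − ρ_c)/ρ_m = 0.237 km.

0.237 km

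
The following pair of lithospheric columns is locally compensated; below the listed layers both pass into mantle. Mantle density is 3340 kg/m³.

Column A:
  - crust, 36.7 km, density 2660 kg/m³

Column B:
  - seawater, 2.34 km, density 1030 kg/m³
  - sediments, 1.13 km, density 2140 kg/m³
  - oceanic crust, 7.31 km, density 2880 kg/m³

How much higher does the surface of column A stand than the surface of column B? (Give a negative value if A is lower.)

4.44 km

For any compensation level in the mantle, the mantle terms cancel and isostasy reduces to e = (Σt_A − Σt_B) − (Σ(ρt)_A − Σ(ρt)_B) / ρ_m.
Σt_A = 36.7 km; Σt_B = 10.78 km; Σ(ρt)_A = 97622; Σ(ρt)_B = 25881.2 (in km·kg/m³).
e = (36.7 − 10.78) − (97622 − 25881.2) / 3340 = 4.44 km.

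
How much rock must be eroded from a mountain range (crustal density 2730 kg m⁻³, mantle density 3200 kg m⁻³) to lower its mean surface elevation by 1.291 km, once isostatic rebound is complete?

8.79 km

Net drop Δ = e − u = e − e ρ_c/ρ_m = e (ρ_m − ρ_c)/ρ_m.
e = Δ ρ_m/(ρ_m − ρ_c) = 1.291 km × 3200/470 = 8.79 km.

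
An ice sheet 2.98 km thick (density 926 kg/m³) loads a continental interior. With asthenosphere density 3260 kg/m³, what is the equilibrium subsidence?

0.846 km

Balancing pressure at the compensation depth: the ice load ρ_ice t is balanced by mantle displaced below, ρ_m s.
s = t ρ_ice / ρ_m = 2.98 km × 926/3260 = 0.846 km.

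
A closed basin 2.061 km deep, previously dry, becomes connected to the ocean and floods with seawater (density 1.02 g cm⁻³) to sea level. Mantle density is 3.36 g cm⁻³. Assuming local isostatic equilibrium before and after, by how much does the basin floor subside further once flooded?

0.898 km

After flooding the water column is d + s deep. Its weight must equal the weight of mantle displaced by the extra subsidence s: (d + s) ρ_w = s ρ_m.
s = d ρ_w / (ρ_m − ρ_w) = 2.061 km × 1.02/(3.36 − 1.02) = 0.898 km.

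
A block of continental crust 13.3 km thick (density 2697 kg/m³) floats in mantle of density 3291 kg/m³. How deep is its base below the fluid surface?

Draft d = t ρ_obj/ρ_fluid = 13.3 km × 2697/3291 = 10.9 km.

10.9 km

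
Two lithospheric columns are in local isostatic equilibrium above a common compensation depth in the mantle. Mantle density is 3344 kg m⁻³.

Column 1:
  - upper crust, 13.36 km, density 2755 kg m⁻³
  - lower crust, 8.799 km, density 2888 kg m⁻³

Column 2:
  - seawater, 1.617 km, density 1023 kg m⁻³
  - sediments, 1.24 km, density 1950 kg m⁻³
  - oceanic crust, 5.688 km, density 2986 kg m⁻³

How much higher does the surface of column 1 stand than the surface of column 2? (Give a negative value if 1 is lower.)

1.3 km

For any compensation level in the mantle, the mantle terms cancel and isostasy reduces to e = (Σt_1 − Σt_2) − (Σ(ρt)_1 − Σ(ρt)_2) / ρ_m.
Σt_1 = 22.159 km; Σt_2 = 8.545 km; Σ(ρt)_1 = 62218.312; Σ(ρt)_2 = 21056.559 (in km·kg m⁻³).
e = (22.159 − 8.545) − (62218.312 − 21056.559) / 3344 = 1.3 km.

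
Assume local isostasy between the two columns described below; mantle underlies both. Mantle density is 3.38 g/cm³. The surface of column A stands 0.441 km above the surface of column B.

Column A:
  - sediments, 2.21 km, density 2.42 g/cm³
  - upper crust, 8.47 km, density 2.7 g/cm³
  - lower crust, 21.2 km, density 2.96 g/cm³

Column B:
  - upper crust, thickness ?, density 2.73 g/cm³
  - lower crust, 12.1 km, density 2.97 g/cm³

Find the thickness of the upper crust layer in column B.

15.9 km

Take the compensation level at the base of the deeper column (depth z_c below the surface of column A) and equate Σ ρ_i t_i down to z_c; mantle fills any gap and the z_c terms cancel.
Column A: 2.21×2.42 + 8.47×2.7 + 21.2×2.96 + (z_c − 31.88)×3.38
Column B: 0.441×0 + x×2.73 + 12.1×2.97 + (z_c − 0.441 − 12.1 − x)×3.38
The z_c×3.38 term appears on both sides and cancels. Collect the known terms of each column as K = Σ(ρt)_known − 3.38 × (depth of known layers): K_A = 90.9692 − 3.38×31.88 = −16.7852; K_B = 35.937 − 3.38×(0.441 + 12.1) = −6.45158.
Balance: K_A = K_B − x×(3.38 − 2.73), so x = (K_B − K_A)/(3.38 − 2.73) = 10.3336/0.65 = 15.9 km.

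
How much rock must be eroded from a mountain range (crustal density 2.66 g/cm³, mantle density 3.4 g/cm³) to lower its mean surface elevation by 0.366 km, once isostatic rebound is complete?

1.68 km

Net drop Δ = e − u = e − e ρ_c/ρ_m = e (ρ_m − ρ_c)/ρ_m.
e = Δ ρ_m/(ρ_m − ρ_c) = 0.366 km × 3.4/0.74 = 1.68 km.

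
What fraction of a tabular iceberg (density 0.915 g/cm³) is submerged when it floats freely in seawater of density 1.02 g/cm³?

Submerged fraction = ρ_obj/ρ_fluid = 0.915/1.02 = 0.897.

0.897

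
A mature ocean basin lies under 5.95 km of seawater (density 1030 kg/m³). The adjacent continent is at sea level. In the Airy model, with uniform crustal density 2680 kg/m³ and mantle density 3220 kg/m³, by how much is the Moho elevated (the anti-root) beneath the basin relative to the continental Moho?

18.2 km

By Archimedes' principle applied to the lithosphere: replacing crust with seawater at the top is compensated by replacing crust with mantle at the base: d (ρ_c − ρ_w) = a (ρ_m − ρ_c).
a = d (ρ_c − ρ_w)/(ρ_m − ρ_c) = 5.95 km × 1650/540 = 18.2 km.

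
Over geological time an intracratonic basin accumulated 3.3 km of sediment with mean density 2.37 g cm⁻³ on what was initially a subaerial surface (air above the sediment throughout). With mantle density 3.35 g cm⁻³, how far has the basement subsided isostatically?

Subaerial load: s = t ρ_sed / ρ_m = 3.3 km × 2.37/3.35 = 2.33 km.

2.33 km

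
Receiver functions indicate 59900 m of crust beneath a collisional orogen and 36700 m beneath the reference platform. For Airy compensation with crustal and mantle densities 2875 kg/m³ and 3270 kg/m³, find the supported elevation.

2800 m

Excess crust Δ = 59900 m − 36700 m = 23200 m, split between elevation h and root r with h + r = Δ.
Airy balance ρ_c h = (ρ_m − ρ_c) r gives r = h ρ_c/(ρ_m − ρ_c), so h (1 + ρ_c/(ρ_m − ρ_c)) = Δ, i.e. h = Δ (ρ_m − ρ_c)/ρ_m.
h = 23200 m × 395/3270 = 2800 m.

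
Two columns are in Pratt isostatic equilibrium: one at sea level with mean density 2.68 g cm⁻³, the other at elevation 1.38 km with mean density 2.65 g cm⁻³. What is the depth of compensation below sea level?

ρ_ref D = ρ (D + h) → D (ρ_ref − ρ) = ρ h.
D = ρ h/(ρ_ref − ρ) = 2.65 × 1.38 km/(2.68 − 2.65) = 122 km.

122 km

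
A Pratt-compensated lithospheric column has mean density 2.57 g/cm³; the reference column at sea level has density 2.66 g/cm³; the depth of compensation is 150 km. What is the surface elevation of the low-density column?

5.25 km

ρ_ref D = ρ (D + h) → h = D (ρ_ref − ρ)/ρ.
h = 150 km × (2.66 − 2.57)/2.57 = 5.25 km.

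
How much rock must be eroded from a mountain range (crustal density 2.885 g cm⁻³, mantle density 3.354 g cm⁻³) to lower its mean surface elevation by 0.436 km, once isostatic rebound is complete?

3.12 km

Net drop Δ = e − u = e − e ρ_c/ρ_m = e (ρ_m − ρ_c)/ρ_m.
e = Δ ρ_m/(ρ_m − ρ_c) = 0.436 km × 3.354/0.469 = 3.12 km.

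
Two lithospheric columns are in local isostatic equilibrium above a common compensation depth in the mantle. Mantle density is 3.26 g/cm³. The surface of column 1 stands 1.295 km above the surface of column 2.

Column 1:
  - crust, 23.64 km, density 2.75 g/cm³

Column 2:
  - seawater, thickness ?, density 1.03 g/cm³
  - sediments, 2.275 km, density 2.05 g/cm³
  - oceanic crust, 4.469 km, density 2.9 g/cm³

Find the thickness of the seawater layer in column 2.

1.56 km

Take the compensation level at the base of the deeper column (depth z_c below the surface of column 1) and equate Σ ρ_i t_i down to z_c; mantle fills any gap and the z_c terms cancel.
Column 1: 23.64×2.75 + (z_c − 23.64)×3.26
Column 2: 1.295×0 + x×1.03 + 2.275×2.05 + 4.469×2.9 + (z_c − 1.295 − 6.744 − x)×3.26
The z_c×3.26 term appears on both sides and cancels. Collect the known terms of each column as K = Σ(ρt)_known − 3.26 × (depth of known layers): K_1 = 65.01 − 3.26×23.64 = −12.0564; K_2 = 17.62385 − 3.26×(1.295 + 6.744) = −8.58329.
Balance: K_1 = K_2 − x×(3.26 − 1.03), so x = (K_2 − K_1)/(3.26 − 1.03) = 3.47311/2.23 = 1.56 km.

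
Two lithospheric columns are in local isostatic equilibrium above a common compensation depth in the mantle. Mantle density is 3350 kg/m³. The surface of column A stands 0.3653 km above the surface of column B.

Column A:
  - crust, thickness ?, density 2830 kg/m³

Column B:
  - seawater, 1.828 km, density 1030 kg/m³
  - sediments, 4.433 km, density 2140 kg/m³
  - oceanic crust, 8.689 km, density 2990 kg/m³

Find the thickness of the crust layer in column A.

Take the compensation level at the base of the deeper column (depth z_c below the surface of column A) and equate Σ ρ_i t_i down to z_c; mantle fills any gap and the z_c terms cancel.
Column A: x×2830 + (z_c − 0 − x)×3350
Column B: 0.3653×0 + 1.828×1030 + 4.433×2140 + 8.689×2990 + (z_c − 0.3653 − 14.95)×3350
The z_c×3350 term appears on both sides and cancels. Collect the known terms of each column as K = Σ(ρt)_known − 3350 × (depth of known layers): K_A = 0 − 3350×0 = 0; K_B = 37349.57 − 3350×(0.3653 + 14.95) = −13956.685.
Balance: K_A − x×(3350 − 2830) = K_B, so x = (K_A − K_B)/(3350 − 2830) = 13956.7/520 = 26.8 km.

26.8 km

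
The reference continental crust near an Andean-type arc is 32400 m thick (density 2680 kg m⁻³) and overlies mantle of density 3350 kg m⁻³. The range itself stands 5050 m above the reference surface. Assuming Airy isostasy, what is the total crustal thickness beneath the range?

Root depth r = h ρ_c / (ρ_m − ρ_c) = 5050 m × 2680 / 670 = 20200 m.
Total thickness = T + h + r = 32400 m + 5050 m + 20200 m = 57600 m.

57600 m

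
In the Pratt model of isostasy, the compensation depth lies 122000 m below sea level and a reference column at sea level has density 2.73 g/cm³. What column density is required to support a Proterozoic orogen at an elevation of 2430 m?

2.68 g/cm³

Pratt balance: ρ_ref D = ρ (D + h).
ρ = ρ_ref D/(D + h) = 2.73 × 122000 m/(122000 m + 2430 m) = 2.68 g/cm³.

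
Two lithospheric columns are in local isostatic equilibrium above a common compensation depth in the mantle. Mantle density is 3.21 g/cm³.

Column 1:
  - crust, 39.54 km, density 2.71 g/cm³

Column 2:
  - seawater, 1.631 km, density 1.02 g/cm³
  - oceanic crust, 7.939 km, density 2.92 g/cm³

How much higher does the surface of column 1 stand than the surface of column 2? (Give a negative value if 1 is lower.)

4.33 km

For any compensation level in the mantle, the mantle terms cancel and isostasy reduces to e = (Σt_1 − Σt_2) − (Σ(ρt)_1 − Σ(ρt)_2) / ρ_m.
Σt_1 = 39.54 km; Σt_2 = 9.57 km; Σ(ρt)_1 = 107.1534; Σ(ρt)_2 = 24.8455 (in km·g/cm³).
e = (39.54 − 9.57) − (107.1534 − 24.8455) / 3.21 = 4.33 km.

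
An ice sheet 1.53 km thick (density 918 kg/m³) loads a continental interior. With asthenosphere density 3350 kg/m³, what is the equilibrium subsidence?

0.419 km

Equating mass per unit area of the two columns: the ice load ρ_ice t is balanced by mantle displaced below, ρ_m s.
s = t ρ_ice / ρ_m = 1.53 km × 918/3350 = 0.419 km.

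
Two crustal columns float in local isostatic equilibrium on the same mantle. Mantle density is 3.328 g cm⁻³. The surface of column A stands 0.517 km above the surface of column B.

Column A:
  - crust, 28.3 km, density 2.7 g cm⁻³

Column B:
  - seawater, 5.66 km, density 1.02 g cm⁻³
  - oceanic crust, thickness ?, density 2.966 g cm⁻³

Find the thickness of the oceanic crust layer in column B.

8.26 km

Take the compensation level at the base of the deeper column (depth z_c below the surface of column A) and equate Σ ρ_i t_i down to z_c; mantle fills any gap and the z_c terms cancel.
Column A: 28.3×2.7 + (z_c − 28.3)×3.328
Column B: 0.517×0 + 5.66×1.02 + x×2.966 + (z_c − 0.517 − 5.66 − x)×3.328
The z_c×3.328 term appears on both sides and cancels. Collect the known terms of each column as K = Σ(ρt)_known − 3.328 × (depth of known layers): K_A = 76.41 − 3.328×28.3 = −17.7724; K_B = 5.7732 − 3.328×(0.517 + 5.66) = −14.783856.
Balance: K_A = K_B − x×(3.328 − 2.966), so x = (K_B − K_A)/(3.328 − 2.966) = 2.98854/0.362 = 8.26 km.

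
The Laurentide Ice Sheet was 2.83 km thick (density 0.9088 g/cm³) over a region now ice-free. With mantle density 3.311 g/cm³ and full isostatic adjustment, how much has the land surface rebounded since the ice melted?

Removing the load lets mantle flow back in; uplift u satisfies ρ_ice t = ρ_m u.
u = t ρ_ice/ρ_m = 2.83 km × 0.9088/3.311 = 0.777 km.

0.777 km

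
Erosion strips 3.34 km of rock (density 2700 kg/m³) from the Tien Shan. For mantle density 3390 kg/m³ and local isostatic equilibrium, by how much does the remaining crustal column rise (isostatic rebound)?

Unloading: uplift u = e ρ_c/ρ_m = 3.34 km × 2700/3390 = 2.66 km.

2.66 km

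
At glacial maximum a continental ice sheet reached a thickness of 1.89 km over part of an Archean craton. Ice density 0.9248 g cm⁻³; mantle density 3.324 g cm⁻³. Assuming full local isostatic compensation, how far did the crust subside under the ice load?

Isostatic balance requires: the ice load ρ_ice t is balanced by mantle displaced below, ρ_m s.
s = t ρ_ice / ρ_m = 1.89 km × 0.9248/3.324 = 0.526 km.

0.526 km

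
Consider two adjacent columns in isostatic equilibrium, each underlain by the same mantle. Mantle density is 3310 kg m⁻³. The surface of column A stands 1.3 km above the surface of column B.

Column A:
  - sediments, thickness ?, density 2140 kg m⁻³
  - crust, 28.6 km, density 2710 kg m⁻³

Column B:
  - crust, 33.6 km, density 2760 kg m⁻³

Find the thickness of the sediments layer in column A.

Take the compensation level at the base of the deeper column (depth z_c below the surface of column A) and equate Σ ρ_i t_i down to z_c; mantle fills any gap and the z_c terms cancel.
Column A: x×2140 + 28.6×2710 + (z_c − 28.6 − x)×3310
Column B: 1.3×0 + 33.6×2760 + (z_c − 1.3 − 33.6)×3310
The z_c×3310 term appears on both sides and cancels. Collect the known terms of each column as K = Σ(ρt)_known − 3310 × (depth of known layers): K_A = 77506 − 3310×28.6 = −17160; K_B = 92736 − 3310×(1.3 + 33.6) = −22783.
Balance: K_A − x×(3310 − 2140) = K_B, so x = (K_A − K_B)/(3310 − 2140) = 5623/1170 = 4.81 km.

4.81 km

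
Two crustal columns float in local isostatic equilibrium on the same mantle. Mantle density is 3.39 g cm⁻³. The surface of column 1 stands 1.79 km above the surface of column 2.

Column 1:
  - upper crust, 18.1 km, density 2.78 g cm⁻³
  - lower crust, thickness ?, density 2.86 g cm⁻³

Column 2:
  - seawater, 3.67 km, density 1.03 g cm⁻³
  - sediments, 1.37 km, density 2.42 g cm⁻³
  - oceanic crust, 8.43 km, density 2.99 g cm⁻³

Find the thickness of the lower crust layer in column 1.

15.8 km

Take the compensation level at the base of the deeper column (depth z_c below the surface of column 1) and equate Σ ρ_i t_i down to z_c; mantle fills any gap and the z_c terms cancel.
Column 1: 18.1×2.78 + x×2.86 + (z_c − 18.1 − x)×3.39
Column 2: 1.79×0 + 3.67×1.03 + 1.37×2.42 + 8.43×2.99 + (z_c − 1.79 − 13.47)×3.39
The z_c×3.39 term appears on both sides and cancels. Collect the known terms of each column as K = Σ(ρt)_known − 3.39 × (depth of known layers): K_1 = 50.318 − 3.39×18.1 = −11.041; K_2 = 32.3012 − 3.39×(1.79 + 13.47) = −19.4302.
Balance: K_1 − x×(3.39 − 2.86) = K_2, so x = (K_1 − K_2)/(3.39 − 2.86) = 8.3892/0.53 = 15.8 km.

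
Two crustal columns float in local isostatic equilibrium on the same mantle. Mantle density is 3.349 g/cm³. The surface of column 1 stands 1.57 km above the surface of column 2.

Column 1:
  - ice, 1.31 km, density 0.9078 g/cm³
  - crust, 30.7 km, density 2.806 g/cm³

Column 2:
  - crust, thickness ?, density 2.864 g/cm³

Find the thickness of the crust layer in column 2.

30.1 km

Take the compensation level at the base of the deeper column (depth z_c below the surface of column 1) and equate Σ ρ_i t_i down to z_c; mantle fills any gap and the z_c terms cancel.
Column 1: 1.31×0.9078 + 30.7×2.806 + (z_c − 32.01)×3.349
Column 2: 1.57×0 + x×2.864 + (z_c − 1.57 − 0 − x)×3.349
The z_c×3.349 term appears on both sides and cancels. Collect the known terms of each column as K = Σ(ρt)_known − 3.349 × (depth of known layers): K_1 = 87.333418 − 3.349×32.01 = −19.868072; K_2 = 0 − 3.349×(1.57 + 0) = −5.25793.
Balance: K_1 = K_2 − x×(3.349 − 2.864), so x = (K_2 − K_1)/(3.349 − 2.864) = 14.6101/0.485 = 30.1 km.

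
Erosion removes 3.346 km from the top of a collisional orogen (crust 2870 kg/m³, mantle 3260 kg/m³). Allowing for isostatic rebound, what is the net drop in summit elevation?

Rebound u = e ρ_c/ρ_m = 3.346 km × 2870/3260 = 2.946 km.
Net surface drop = e − u = 3.346 km − 2.946 km = e (ρ_m − ρ_c)/ρ_m = 0.4 km.

0.4 km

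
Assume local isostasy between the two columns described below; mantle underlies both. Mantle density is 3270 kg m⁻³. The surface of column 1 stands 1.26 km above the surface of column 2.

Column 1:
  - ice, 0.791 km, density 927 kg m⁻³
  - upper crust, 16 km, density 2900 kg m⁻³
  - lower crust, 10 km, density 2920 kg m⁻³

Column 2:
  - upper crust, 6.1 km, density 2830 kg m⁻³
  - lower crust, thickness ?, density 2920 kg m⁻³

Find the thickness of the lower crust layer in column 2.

Take the compensation level at the base of the deeper column (depth z_c below the surface of column 1) and equate Σ ρ_i t_i down to z_c; mantle fills any gap and the z_c terms cancel.
Column 1: 0.791×927 + 16×2900 + 10×2920 + (z_c − 26.791)×3270
Column 2: 1.26×0 + 6.1×2830 + x×2920 + (z_c − 1.26 − 6.1 − x)×3270
The z_c×3270 term appears on both sides and cancels. Collect the known terms of each column as K = Σ(ρt)_known − 3270 × (depth of known layers): K_1 = 76333.257 − 3270×26.791 = −11273.313; K_2 = 17263 − 3270×(1.26 + 6.1) = −6804.2.
Balance: K_1 = K_2 − x×(3270 − 2920), so x = (K_2 − K_1)/(3270 − 2920) = 4469.11/350 = 12.8 km.

12.8 km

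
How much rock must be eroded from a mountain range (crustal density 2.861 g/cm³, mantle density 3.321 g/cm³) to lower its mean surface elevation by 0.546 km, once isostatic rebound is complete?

3.94 km

Net drop Δ = e − u = e − e ρ_c/ρ_m = e (ρ_m − ρ_c)/ρ_m.
e = Δ ρ_m/(ρ_m − ρ_c) = 0.546 km × 3.321/0.46 = 3.94 km.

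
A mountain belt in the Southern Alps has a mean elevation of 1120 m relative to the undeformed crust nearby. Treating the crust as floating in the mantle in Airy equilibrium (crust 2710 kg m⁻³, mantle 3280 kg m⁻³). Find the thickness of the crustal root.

5320 m

For local isostatic compensation: the weight of the topography is balanced by the buoyancy of the root, ρ_c h = (ρ_m − ρ_c) r.
r = h · ρ_c / (ρ_m − ρ_c) = 1120 m × 2710 / (3280 − 2710) = 5320 m.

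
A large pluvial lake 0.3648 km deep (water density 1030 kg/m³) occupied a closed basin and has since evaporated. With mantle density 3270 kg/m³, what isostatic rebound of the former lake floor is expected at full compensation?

0.115 km

u = d ρ_w/ρ_m = 0.3648 km × 1030/3270 = 0.115 km.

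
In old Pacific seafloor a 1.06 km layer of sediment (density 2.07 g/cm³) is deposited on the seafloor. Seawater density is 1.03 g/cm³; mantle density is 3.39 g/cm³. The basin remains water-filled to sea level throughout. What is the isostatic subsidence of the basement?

Submarine loading: the sediment displaces seawater, and the subsidence is in turn flooded, so s (ρ_m − ρ_w) = t (ρ_sed − ρ_w).
s = 1.06 km × (2.07 − 1.03) / (3.39 − 1.03) = 0.467 km.

0.467 km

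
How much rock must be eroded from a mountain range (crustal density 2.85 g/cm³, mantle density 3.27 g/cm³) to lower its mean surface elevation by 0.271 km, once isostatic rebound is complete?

2.11 km

Net drop Δ = e − u = e − e ρ_c/ρ_m = e (ρ_m − ρ_c)/ρ_m.
e = Δ ρ_m/(ρ_m − ρ_c) = 0.271 km × 3.27/0.42 = 2.11 km.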